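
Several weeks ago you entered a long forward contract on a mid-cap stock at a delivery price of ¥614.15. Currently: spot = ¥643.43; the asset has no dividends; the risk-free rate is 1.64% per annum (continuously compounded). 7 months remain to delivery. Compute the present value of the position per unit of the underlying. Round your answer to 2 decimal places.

¥35.13

Current fair forward for the remaining 7 months: F = S·e^(r·T), r = 0.0164
F = 643.43 · e^(0.0164 × 7/12) = 643.43 × 1.009613 = 649.6153
Value of long forward = (F − K)·e^(−rT) = (649.6153 − 614.15) · e^(−0.0164·7/12)
= 35.4653 × 0.990479 = 35.13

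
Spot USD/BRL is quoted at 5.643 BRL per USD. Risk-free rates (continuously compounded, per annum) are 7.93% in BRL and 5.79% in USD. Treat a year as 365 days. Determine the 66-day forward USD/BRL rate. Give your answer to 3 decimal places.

5.665

F = S·e^((r_BRL − r_USD)T) = 5.643 · e^((0.0793 − 0.0579) × 66/365)
= 5.643 · e^0.003870 = 5.643 × 1.003877
F = 5.665 BRL per USD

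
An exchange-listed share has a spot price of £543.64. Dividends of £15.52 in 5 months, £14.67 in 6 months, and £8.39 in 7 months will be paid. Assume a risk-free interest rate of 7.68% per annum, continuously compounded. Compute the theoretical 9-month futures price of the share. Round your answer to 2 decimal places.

PV(dividends) I = 15.52·e^(−0.0768·5/12) + 14.67·e^(−0.0768·6/12) + 8.39·e^(−0.0768·7/12)
I = 15.0312 + 14.1174 + 8.0224 = 37.1710
F = (S − I)·e^(rT) = (543.64 − 37.1710) · e^(0.0768·9/12)
= 506.4690 · e^0.057600 = 506.4690 × 1.059291 = £536.50

£536.50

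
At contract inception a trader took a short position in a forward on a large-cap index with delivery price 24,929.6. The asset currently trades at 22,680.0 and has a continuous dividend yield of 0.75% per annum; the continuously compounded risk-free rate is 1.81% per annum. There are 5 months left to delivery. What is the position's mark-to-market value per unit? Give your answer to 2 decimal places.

2133.06

Current fair forward for the remaining 5 months: F = S·e^((r − q)·T), (r − q) = 0.0181 − 0.0075 = 0.0106
F = 22680.0 · e^(0.0106 × 5/12) = 22680.0 × 1.00442643 = 22780.3914
Value of long forward = (F − K)·e^(−rT) = (22780.3914 − 24929.6) · e^(−0.0181·5/12)
= -2149.2086 × 0.99248670 = -2133.06
Short position value = −(long value) = 2133.06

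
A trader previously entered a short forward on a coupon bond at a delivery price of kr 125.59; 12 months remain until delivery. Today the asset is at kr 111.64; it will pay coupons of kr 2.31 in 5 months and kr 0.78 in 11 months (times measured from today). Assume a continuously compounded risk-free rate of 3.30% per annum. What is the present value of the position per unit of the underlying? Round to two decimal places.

kr 12.91

PV(remaining coupons) I = 2.31·e^(−0.0330·5/12) + 0.78·e^(−0.0330·11/12) = 3.0352
Current forward F = (S − I)·e^(rT) = (111.64 − 3.0352)·e^(0.0330·12/12) = 108.6048 × 1.033551 = 112.2486
Value (long) = (F − K)·e^(−rT) = (112.2486 − 125.59) × 0.967539 = -12.9083
Short position value = −(long value) = kr 12.91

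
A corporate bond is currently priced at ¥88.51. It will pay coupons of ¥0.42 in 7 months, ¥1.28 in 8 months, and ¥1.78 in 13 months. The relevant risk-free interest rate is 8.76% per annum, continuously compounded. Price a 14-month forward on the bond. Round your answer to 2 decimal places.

¥94.46

PV(coupons) I = 0.42·e^(−0.0876·7/12) + 1.28·e^(−0.0876·8/12) + 1.78·e^(−0.0876·13/12)
I = 0.3991 + 1.2074 + 1.6188 = 3.2253
F = (S − I)·e^(rT) = (88.51 − 3.2253) · e^(0.0876·14/12)
= 85.2847 · e^0.102200 = 85.2847 × 1.107605 = ¥94.46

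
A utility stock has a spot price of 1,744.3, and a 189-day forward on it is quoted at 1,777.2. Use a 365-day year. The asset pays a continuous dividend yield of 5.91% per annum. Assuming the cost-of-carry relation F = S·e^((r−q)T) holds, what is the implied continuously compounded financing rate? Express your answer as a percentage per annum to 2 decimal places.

From F = S·e^((r−q)T): (r − q) = ln(F/S)/T
ln(1777.2/1744.3) = ln(1.018861) = 0.018685
(r − q) = 0.018685 / (189/365) = 0.036085
r = ln(F/S)/T + q = 0.036085 + 0.0591 = 0.095185
r = 9.52%

9.52%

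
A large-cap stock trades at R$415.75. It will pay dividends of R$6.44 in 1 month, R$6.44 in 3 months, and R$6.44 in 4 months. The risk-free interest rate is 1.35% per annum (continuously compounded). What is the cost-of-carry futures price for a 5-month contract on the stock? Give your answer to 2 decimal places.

R$398.72

PV(dividends) I = 6.44·e^(−0.0135·1/12) + 6.44·e^(−0.0135·3/12) + 6.44·e^(−0.0135·4/12)
I = 6.4328 + 6.4183 + 6.4111 = 19.2622
F = (S − I)·e^(rT) = (415.75 − 19.2622) · e^(0.0135·5/12)
= 396.4878 · e^0.005625 = 396.4878 × 1.005641 = R$398.72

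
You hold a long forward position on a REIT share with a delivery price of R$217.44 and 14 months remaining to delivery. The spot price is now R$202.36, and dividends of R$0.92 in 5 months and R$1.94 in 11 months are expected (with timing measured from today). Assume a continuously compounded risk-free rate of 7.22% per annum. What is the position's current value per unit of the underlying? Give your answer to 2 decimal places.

-R$0.22

PV(remaining dividends) I = 0.92·e^(−0.0722·5/12) + 1.94·e^(−0.0722·11/12) = 2.7085
Current forward F = (S − I)·e^(rT) = (202.36 − 2.7085)·e^(0.0722·14/12) = 199.6515 × 1.087883 = 217.1975
Value (long) = (F − K)·e^(−rT) = (217.1975 − 217.44) × 0.919217 = -0.2229
Value = -R$0.22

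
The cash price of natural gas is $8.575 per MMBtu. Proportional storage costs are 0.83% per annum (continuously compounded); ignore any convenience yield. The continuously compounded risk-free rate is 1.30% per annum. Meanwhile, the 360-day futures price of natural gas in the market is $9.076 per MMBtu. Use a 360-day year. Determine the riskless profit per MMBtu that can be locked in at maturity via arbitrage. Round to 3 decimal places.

Fair futures: F* = S·e^(carry·T), with carry = (r + u) = 0.0130 + 0.0083 = 0.0213
F* = 8.575 · e^(0.0213 × 360/360) = 8.575 · e^0.021300 = 8.575 × 1.021528 = $8.7596
Market $9.076 > fair $8.7596: forward overpriced → cash-and-carry (buy spot, short the forward).
At maturity, profit = |F_mkt − F*| = |9.076 − 8.7596| = $0.316 per MMBtu

$0.316 per MMBtu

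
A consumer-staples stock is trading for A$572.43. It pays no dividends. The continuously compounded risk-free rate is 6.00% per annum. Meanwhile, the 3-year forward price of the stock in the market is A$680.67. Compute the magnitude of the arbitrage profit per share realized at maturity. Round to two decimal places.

A$4.65 per share

Fair forward: F* = S·e^(carry·T), with carry = r = 0.0600
F* = 572.43 · e^(0.0600 × 3) = 572.43 · e^0.180000 = 572.43 × 1.197217 = A$685.3229
Market A$680.67 < fair A$685.3229: forward underpriced → reverse cash-and-carry (short spot, go long the forward).
At maturity, profit = |F_mkt − F*| = |680.67 − 685.3229| = A$4.65 per share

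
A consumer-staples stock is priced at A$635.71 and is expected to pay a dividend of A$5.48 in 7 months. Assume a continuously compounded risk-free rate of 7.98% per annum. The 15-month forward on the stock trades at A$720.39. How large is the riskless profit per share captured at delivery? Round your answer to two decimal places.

PV(dividends) I = 5.48·e^(−0.0798·7/12) = 5.2308
Fair forward F* = (S − I)·e^(rT) = (635.71 − 5.2308)·e^0.099750 = 630.4792 × 1.104895 = 696.6133
Market A$720.39 > fair 696.6133: forward overpriced → cash-and-carry (borrow at r, buy the stock and collect the dividends, short the forward).
Profit at T = |F_mkt − F*| = |720.39 − 696.6133| = A$23.78 per share

A$23.78 per share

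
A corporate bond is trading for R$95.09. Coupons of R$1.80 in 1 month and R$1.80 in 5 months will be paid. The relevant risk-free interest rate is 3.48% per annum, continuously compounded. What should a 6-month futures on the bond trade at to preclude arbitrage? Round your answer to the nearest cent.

R$93.13

PV(coupons) I = 1.80·e^(−0.0348·1/12) + 1.80·e^(−0.0348·5/12)
I = 1.7948 + 1.7741 = 3.5689
F = (S − I)·e^(rT) = (95.09 − 3.5689) · e^(0.0348·6/12)
= 91.5211 · e^0.017400 = 91.5211 × 1.017552 = R$93.13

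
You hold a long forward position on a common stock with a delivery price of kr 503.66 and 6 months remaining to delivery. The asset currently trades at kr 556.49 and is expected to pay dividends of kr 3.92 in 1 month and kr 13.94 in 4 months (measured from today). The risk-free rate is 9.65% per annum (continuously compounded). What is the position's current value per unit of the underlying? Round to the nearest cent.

kr 59.17

PV(remaining dividends) I = 3.92·e^(−0.0965·1/12) + 13.94·e^(−0.0965·4/12) = 17.3873
Current forward F = (S − I)·e^(rT) = (556.49 − 17.3873)·e^(0.0965·6/12) = 539.1027 × 1.049433 = 565.7522
Value (long) = (F − K)·e^(−rT) = (565.7522 − 503.66) × 0.952896 = 59.1674
Value = kr 59.17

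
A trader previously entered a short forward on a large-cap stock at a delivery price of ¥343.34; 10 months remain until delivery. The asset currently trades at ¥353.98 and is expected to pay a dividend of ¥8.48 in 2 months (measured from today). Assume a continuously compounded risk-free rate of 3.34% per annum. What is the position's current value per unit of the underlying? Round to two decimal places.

PV(remaining dividends) I = 8.48·e^(−0.0334·2/12) = 8.4329
Current forward F = (S − I)·e^(rT) = (353.98 − 8.4329)·e^(0.0334·10/12) = 345.5471 × 1.028224 = 355.2998
Value (long) = (F − K)·e^(−rT) = (355.2998 − 343.34) × 0.972550 = 11.6315
Short position value = −(long value) = -¥11.63

-¥11.63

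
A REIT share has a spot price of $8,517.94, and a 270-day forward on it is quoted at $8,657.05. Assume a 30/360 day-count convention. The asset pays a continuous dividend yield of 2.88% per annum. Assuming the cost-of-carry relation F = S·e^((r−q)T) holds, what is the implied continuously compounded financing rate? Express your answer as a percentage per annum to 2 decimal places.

From F = S·e^((r−q)T): (r − q) = ln(F/S)/T
ln(8657.05/8517.94) = ln(1.016331) = 0.016199
(r − q) = 0.016199 / (270/360) = 0.021599
r = ln(F/S)/T + q = 0.021599 + 0.0288 = 0.050399
r = 5.04%

5.04%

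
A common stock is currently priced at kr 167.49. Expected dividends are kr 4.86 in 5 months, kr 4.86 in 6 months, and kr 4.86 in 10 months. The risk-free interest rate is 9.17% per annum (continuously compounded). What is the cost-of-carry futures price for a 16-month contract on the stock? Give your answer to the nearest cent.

kr 173.65

PV(dividends) I = 4.86·e^(−0.0917·5/12) + 4.86·e^(−0.0917·6/12) + 4.86·e^(−0.0917·10/12)
I = 4.6778 + 4.6422 + 4.5025 = 13.8225
F = (S − I)·e^(rT) = (167.49 − 13.8225) · e^(0.0917·16/12)
= 153.6675 · e^0.122267 = 153.6675 × 1.130056 = kr 173.65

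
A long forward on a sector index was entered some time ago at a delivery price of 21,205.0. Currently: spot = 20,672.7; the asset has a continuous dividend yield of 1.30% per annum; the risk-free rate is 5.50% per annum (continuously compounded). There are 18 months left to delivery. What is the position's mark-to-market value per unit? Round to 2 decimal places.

747.68

Current fair forward for the remaining 18 months: F = S·e^((r − q)·T), (r − q) = 0.0550 − 0.0130 = 0.0420
F = 20672.7 · e^(0.0420 × 18/12) = 20672.7 × 1.06502684 = 22016.9804
Value of long forward = (F − K)·e^(−rT) = (22016.9804 − 21205.0) · e^(−0.0550·18/12)
= 811.9804 × 0.92081144 = 747.68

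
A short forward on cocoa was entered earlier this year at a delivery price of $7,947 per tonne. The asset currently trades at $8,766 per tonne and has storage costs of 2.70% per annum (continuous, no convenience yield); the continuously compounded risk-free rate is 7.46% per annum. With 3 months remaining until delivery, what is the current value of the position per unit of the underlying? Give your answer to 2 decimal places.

-$1025.21 per tonne

Current fair forward for the remaining 3 months: F = S·e^((r + u)·T), (r + u) = 0.0746 + 0.0270 = 0.1016
F = 8766 · e^(0.1016 × 3/12) = 8766 × 1.02572533 = 8991.5082
Value of long forward = (F − K)·e^(−rT) = (8991.5082 − 7947) · e^(−0.0746·3/12)
= 1044.5082 × 0.98152284 = 1025.21
Short position value = −(long value) = -$1025.21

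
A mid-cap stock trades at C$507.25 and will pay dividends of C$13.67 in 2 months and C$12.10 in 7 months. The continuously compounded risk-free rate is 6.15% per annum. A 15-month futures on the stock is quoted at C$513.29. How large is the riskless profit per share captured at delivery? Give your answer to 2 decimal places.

PV(dividends) I = 13.67·e^(−0.0615·2/12) + 12.10·e^(−0.0615·7/12) = 25.2042
Fair futures F* = (S − I)·e^(rT) = (507.25 − 25.2042)·e^0.076875 = 482.0458 × 1.079907 = 520.5646
Market C$513.29 < fair 520.5646: forward underpriced → reverse cash-and-carry (short the stock, invest proceeds at r, pay the dividends, go long the forward).
Profit at T = |F_mkt − F*| = |513.29 − 520.5646| = C$7.27 per share

C$7.27 per share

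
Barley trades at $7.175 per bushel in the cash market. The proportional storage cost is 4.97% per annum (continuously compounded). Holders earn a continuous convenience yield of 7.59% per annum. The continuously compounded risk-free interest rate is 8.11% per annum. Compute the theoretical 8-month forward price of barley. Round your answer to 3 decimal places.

Net carry = r + u − y = 0.0811 + 0.0497 − 0.0759 = 0.0549
F = S·e^((r+u−y)T) = 7.175 · e^(0.0549 × 8/12) = 7.175 · e^0.036600
= 7.175 × 1.037278 = $7.442 per bushel

$7.442 per bushel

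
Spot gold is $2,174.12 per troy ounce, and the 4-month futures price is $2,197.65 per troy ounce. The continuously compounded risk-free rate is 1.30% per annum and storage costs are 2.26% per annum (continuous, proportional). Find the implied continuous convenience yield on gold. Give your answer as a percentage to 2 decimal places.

F = S·e^((r+u−y)T) ⇒ (r+u−y) = ln(F/S)/T
ln(2197.65/2174.12) = 0.010765; /T ⇒ 0.032295
y = r + u − ln(F/S)/T = 0.0130 + 0.0226 − 0.032295 = 0.003305
y = 0.33%

0.33%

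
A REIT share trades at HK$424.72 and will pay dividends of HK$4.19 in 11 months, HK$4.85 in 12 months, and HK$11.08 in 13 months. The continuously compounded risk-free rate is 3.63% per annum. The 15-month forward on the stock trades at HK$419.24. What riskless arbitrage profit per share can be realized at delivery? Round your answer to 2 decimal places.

HK$4.91 per share

PV(dividends) I = 4.19·e^(−0.0363·11/12) + 4.85·e^(−0.0363·12/12) + 11.08·e^(−0.0363·13/12) = 19.3827
Fair forward F* = (S − I)·e^(rT) = (424.72 − 19.3827)·e^0.045375 = 405.3373 × 1.046420 = 424.1531
Market HK$419.24 < fair 424.1531: forward underpriced → reverse cash-and-carry (short the stock, invest proceeds at r, pay the dividends, go long the forward).
Profit at T = |F_mkt − F*| = |419.24 − 424.1531| = HK$4.91 per share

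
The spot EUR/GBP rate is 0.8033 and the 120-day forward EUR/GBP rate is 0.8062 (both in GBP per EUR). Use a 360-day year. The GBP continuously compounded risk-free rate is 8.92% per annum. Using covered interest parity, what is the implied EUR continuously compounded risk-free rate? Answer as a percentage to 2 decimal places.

F = S·e^((r_GBP − r_EUR)T) ⇒ r_EUR = r_GBP − ln(F/S)/T
ln(0.8062/0.8033) = 0.003604; /(120/360) = 0.010812
r_EUR = 0.0892 − 0.010812 = 0.078388
r_EUR = 7.84%

7.84%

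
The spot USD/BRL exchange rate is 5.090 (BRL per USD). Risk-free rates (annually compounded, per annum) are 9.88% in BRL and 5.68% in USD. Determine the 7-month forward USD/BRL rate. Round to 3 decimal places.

5.207

By covered interest parity, F = S · (1+r_BRL)^T / (1+r_USD)^T
= 5.090 × 1.056499 / 1.032751 = 5.090 × 1.022995
F = 5.207 BRL per USD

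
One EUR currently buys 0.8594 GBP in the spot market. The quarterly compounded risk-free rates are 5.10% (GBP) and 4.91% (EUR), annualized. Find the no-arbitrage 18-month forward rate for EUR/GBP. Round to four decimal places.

By covered interest parity, F = S · (1+r_GBP/4)^(4T) / (1+r_EUR/4)^(4T)
= 0.8594 × 1.078980 / 1.075947 = 0.8594 × 1.002819
F = 0.8618 GBP per EUR

0.8618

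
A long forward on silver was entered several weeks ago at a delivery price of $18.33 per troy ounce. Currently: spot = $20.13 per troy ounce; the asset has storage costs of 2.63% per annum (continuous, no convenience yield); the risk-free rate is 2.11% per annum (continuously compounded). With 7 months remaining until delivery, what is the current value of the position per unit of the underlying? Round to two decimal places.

Current fair forward for the remaining 7 months: F = S·e^((r + u)·T), (r + u) = 0.0211 + 0.0263 = 0.0474
F = 20.13 · e^(0.0474 × 7/12) = 20.13 × 1.028036 = 20.6944
Value of long forward = (F − K)·e^(−rT) = (20.6944 − 18.33) · e^(−0.0211·7/12)
= 2.3644 × 0.987767 = 2.34

$2.34 per troy ounce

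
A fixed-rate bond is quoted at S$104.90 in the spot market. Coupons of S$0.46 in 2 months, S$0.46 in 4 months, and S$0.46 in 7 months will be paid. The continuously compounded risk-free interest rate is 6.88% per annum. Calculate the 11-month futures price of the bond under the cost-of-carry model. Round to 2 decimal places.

S$110.29

PV(coupons) I = 0.46·e^(−0.0688·2/12) + 0.46·e^(−0.0688·4/12) + 0.46·e^(−0.0688·7/12)
I = 0.4548 + 0.4496 + 0.4419 = 1.3463
F = (S − I)·e^(rT) = (104.90 − 1.3463) · e^(0.0688·11/12)
= 103.5537 · e^0.063067 = 103.5537 × 1.065098 = S$110.29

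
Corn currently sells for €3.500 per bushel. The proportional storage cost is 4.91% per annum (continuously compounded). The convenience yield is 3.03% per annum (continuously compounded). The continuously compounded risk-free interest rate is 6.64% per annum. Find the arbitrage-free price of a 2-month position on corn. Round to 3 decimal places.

Net carry = r + u − y = 0.0664 + 0.0491 − 0.0303 = 0.0852
F = S·e^((r+u−y)T) = 3.500 · e^(0.0852 × 2/12) = 3.500 · e^0.014200
= 3.500 × 1.014301 = €3.550 per bushel

€3.550 per bushel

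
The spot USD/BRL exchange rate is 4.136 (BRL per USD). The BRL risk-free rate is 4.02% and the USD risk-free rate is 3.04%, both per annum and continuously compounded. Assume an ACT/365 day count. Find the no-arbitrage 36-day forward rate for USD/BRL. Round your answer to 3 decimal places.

4.140

F = S·e^((r_BRL − r_USD)T) = 4.136 · e^((0.0402 − 0.0304) × 36/365)
= 4.136 · e^0.000967 = 4.136 × 1.000967
F = 4.140 BRL per USD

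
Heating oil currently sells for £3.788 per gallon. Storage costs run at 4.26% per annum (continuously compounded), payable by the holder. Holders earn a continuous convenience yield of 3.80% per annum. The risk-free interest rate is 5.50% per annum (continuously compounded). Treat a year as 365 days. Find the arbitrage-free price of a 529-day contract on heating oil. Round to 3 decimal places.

£4.130 per gallon

Net carry = r + u − y = 0.0550 + 0.0426 − 0.0380 = 0.0596
F = S·e^((r+u−y)T) = 3.788 · e^(0.0596 × 529/365) = 3.788 · e^0.086379
= 3.788 × 1.090219 = £4.130 per gallon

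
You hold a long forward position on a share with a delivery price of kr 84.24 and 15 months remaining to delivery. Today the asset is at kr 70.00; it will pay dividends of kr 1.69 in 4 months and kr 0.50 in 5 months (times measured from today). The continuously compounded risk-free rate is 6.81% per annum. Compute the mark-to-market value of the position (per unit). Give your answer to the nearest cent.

-kr 9.50

PV(remaining dividends) I = 1.69·e^(−0.0681·4/12) + 0.50·e^(−0.0681·5/12) = 2.1381
Current forward F = (S − I)·e^(rT) = (70.00 − 2.1381)·e^(0.0681·15/12) = 67.8619 × 1.088853 = 73.8916
Value (long) = (F − K)·e^(−rT) = (73.8916 − 84.24) × 0.918397 = -9.5039
Value = -kr 9.50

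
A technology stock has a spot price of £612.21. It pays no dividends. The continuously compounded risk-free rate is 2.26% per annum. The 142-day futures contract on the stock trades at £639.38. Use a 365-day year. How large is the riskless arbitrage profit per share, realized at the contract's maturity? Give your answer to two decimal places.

£21.76 per share

Fair futures: F* = S·e^(carry·T), with carry = r = 0.0226
F* = 612.21 · e^(0.0226 × 142/365) = 612.21 · e^0.008792 = 612.21 × 1.008831 = £617.6164
Market £639.38 > fair £617.6164: forward overpriced → cash-and-carry (buy spot, short the forward).
At maturity, profit = |F_mkt − F*| = |639.38 − 617.6164| = £21.76 per share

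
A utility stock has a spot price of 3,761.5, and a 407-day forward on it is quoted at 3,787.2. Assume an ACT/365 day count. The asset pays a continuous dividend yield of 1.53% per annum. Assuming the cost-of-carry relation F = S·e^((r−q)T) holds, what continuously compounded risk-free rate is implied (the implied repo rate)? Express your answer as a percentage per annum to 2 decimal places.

From F = S·e^((r−q)T): (r − q) = ln(F/S)/T
ln(3787.2/3761.5) = ln(1.006832) = 0.006809
(r − q) = 0.006809 / (407/365) = 0.006106
r = ln(F/S)/T + q = 0.006106 + 0.0153 = 0.021406
r = 2.14%

2.14%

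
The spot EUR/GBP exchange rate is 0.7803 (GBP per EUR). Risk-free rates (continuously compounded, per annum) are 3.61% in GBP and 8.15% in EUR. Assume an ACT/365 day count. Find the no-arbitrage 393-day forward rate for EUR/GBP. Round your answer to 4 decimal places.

F = S·e^((r_GBP − r_EUR)T) = 0.7803 · e^((0.0361 − 0.0815) × 393/365)
= 0.7803 · e^-0.048883 = 0.7803 × 0.952293
F = 0.7431 GBP per EUR

0.7431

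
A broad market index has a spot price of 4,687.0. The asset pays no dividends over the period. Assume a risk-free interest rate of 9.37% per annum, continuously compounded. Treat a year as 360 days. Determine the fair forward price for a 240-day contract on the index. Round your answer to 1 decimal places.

4,989.1

F = S·e^(rT) = 4687.0 · e^(0.0937 × 240/360)
= 4687.0 · e^0.062467 = 4687.0 × 1.064459
F = 4,989.1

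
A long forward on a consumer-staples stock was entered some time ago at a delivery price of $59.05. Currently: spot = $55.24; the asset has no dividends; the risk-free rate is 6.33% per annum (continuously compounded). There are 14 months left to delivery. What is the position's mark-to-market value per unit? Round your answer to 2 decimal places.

$0.39

Current fair forward for the remaining 14 months: F = S·e^(r·T), r = 0.0633
F = 55.24 · e^(0.0633 × 14/12) = 55.24 × 1.076645 = 59.4739
Value of long forward = (F − K)·e^(−rT) = (59.4739 − 59.05) · e^(−0.0633·14/12)
= 0.4239 × 0.928811 = 0.39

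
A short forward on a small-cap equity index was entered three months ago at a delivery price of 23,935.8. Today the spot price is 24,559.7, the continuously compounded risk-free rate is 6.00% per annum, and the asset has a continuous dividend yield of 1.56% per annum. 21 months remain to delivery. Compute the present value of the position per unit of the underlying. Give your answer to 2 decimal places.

Current fair forward for the remaining 21 months: F = S·e^((r − q)·T), (r − q) = 0.0600 − 0.0156 = 0.0444
F = 24559.7 · e^(0.0444 × 21/12) = 24559.7 × 1.08079837 = 26544.0837
Value of long forward = (F − K)·e^(−rT) = (26544.0837 − 23935.8) · e^(−0.0600·21/12)
= 2608.2837 × 0.90032452 = 2348.30
Short position value = −(long value) = -2348.30

-2348.30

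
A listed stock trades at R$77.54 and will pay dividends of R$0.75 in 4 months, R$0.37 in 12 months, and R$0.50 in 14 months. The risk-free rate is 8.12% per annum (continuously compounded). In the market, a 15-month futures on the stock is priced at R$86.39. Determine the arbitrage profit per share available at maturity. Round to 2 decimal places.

R$2.26 per share

PV(dividends) I = 0.75·e^(−0.0812·4/12) + 0.37·e^(−0.0812·12/12) + 0.50·e^(−0.0812·14/12) = 1.5259
Fair futures F* = (S − I)·e^(rT) = (77.54 − 1.5259)·e^0.101500 = 76.0141 × 1.106830 = 84.1347
Market R$86.39 > fair 84.1347: forward overpriced → cash-and-carry (borrow at r, buy the stock and collect the dividends, short the forward).
Profit at T = |F_mkt − F*| = |86.39 − 84.1347| = R$2.26 per share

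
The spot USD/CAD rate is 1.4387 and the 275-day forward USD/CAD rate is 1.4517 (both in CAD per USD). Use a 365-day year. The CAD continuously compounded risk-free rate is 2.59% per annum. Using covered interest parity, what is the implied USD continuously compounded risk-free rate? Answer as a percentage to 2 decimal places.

F = S·e^((r_CAD − r_USD)T) ⇒ r_USD = r_CAD − ln(F/S)/T
ln(1.4517/1.4387) = 0.008995; /(275/365) = 0.011939
r_USD = 0.0259 − 0.011939 = 0.013961
r_USD = 1.40%

1.40%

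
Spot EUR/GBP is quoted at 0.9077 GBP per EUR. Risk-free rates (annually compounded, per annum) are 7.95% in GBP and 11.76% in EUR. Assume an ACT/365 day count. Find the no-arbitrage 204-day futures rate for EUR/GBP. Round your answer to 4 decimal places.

0.8903

By covered interest parity, F = S · (1+r_GBP)^T / (1+r_EUR)^T
= 0.9077 × 1.043682 / 1.064112 = 0.9077 × 0.980801
F = 0.8903 GBP per EUR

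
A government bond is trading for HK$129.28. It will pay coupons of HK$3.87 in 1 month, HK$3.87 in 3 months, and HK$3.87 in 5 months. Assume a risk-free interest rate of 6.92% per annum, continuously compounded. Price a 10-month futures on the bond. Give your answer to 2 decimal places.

HK$124.87

PV(coupons) I = 3.87·e^(−0.0692·1/12) + 3.87·e^(−0.0692·3/12) + 3.87·e^(−0.0692·5/12)
I = 3.8477 + 3.8036 + 3.7600 = 11.4113
F = (S − I)·e^(rT) = (129.28 − 11.4113) · e^(0.0692·10/12)
= 117.8687 · e^0.057667 = 117.8687 × 1.059362 = HK$124.87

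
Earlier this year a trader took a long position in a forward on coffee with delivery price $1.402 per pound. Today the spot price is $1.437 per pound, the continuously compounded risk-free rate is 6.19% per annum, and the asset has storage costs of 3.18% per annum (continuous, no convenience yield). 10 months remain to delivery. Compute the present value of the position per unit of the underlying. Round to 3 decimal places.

$0.144 per pound

Current fair forward for the remaining 10 months: F = S·e^((r + u)·T), (r + u) = 0.0619 + 0.0318 = 0.0937
F = 1.437 · e^(0.0937 × 10/12) = 1.437 × 1.081213 = 1.5537
Value of long forward = (F − K)·e^(−rT) = (1.5537 − 1.402) · e^(−0.0619·10/12)
= 0.1517 × 0.949725 = 0.144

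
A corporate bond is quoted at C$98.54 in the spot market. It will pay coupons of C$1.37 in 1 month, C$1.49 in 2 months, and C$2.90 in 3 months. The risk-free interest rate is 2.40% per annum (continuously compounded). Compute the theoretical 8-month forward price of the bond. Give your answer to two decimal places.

C$94.30

PV(coupons) I = 1.37·e^(−0.0240·1/12) + 1.49·e^(−0.0240·2/12) + 2.90·e^(−0.0240·3/12)
I = 1.3673 + 1.4841 + 2.8827 = 5.7341
F = (S − I)·e^(rT) = (98.54 − 5.7341) · e^(0.0240·8/12)
= 92.8059 · e^0.016000 = 92.8059 × 1.016129 = C$94.30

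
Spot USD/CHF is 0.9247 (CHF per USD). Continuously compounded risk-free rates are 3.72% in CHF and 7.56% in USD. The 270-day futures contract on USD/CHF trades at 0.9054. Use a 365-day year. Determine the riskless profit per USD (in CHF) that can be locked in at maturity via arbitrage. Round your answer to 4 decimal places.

0.0066 per USD (in CHF)

Fair futures: F* = S·e^(carry·T), with carry = (r_CHF − r_USD) = 0.0372 − 0.0756 = -0.0384
F* = 0.9247 · e^(-0.0384 × 270/365) = 0.9247 · e^-0.028405 = 0.9247 × 0.971995 = 0.8988
Market 0.9054 > fair 0.8988: forward overpriced → cash-and-carry (buy spot, short the forward).
At maturity, profit = |F_mkt − F*| = |0.9054 − 0.8988| = 0.0066 per USD (in CHF)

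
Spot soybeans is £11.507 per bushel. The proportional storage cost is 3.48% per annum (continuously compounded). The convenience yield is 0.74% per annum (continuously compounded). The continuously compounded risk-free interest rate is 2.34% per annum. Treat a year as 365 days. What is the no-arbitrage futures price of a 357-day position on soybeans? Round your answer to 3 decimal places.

£12.093 per bushel

Net carry = r + u − y = 0.0234 + 0.0348 − 0.0074 = 0.0508
F = S·e^((r+u−y)T) = 11.507 · e^(0.0508 × 357/365) = 11.507 · e^0.049687
= 11.507 × 1.050942 = £12.093 per bushel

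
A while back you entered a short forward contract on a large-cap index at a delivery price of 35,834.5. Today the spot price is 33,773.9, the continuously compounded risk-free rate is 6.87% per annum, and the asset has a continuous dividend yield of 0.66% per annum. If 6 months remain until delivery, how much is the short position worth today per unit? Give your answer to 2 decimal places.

961.86

Current fair forward for the remaining 6 months: F = S·e^((r − q)·T), (r − q) = 0.0687 − 0.0066 = 0.0621
F = 33773.9 · e^(0.0621 × 6/12) = 33773.9 × 1.03153708 = 34839.0302
Value of long forward = (F − K)·e^(−rT) = (34839.0302 − 35834.5) · e^(−0.0687·6/12)
= -995.4698 × 0.96623326 = -961.86
Short position value = −(long value) = 961.86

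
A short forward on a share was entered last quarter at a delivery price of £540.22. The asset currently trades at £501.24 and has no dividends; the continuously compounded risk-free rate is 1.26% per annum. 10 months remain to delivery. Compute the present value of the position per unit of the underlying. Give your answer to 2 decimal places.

Current fair forward for the remaining 10 months: F = S·e^(r·T), r = 0.0126
F = 501.24 · e^(0.0126 × 10/12) = 501.24 × 1.010555 = 506.5306
Value of long forward = (F − K)·e^(−rT) = (506.5306 − 540.22) · e^(−0.0126·10/12)
= -33.6894 × 0.989555 = -33.34
Short position value = −(long value) = £33.34

£33.34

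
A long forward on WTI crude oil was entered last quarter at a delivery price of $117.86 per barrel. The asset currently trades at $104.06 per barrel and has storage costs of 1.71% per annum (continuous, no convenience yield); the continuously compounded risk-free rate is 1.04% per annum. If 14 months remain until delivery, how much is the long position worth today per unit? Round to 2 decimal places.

Current fair forward for the remaining 14 months: F = S·e^((r + u)·T), (r + u) = 0.0104 + 0.0171 = 0.0275
F = 104.06 · e^(0.0275 × 14/12) = 104.06 × 1.032604 = 107.4528
Value of long forward = (F − K)·e^(−rT) = (107.4528 − 117.86) · e^(−0.0104·14/12)
= -10.4072 × 0.987940 = -10.28

-$10.28 per barrel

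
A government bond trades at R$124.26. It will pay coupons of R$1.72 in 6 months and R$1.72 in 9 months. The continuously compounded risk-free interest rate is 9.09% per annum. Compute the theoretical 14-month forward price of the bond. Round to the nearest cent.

R$134.55

PV(coupons) I = 1.72·e^(−0.0909·6/12) + 1.72·e^(−0.0909·9/12)
I = 1.6436 + 1.6066 = 3.2502
F = (S − I)·e^(rT) = (124.26 − 3.2502) · e^(0.0909·14/12)
= 121.0098 · e^0.106050 = 121.0098 × 1.111877 = R$134.55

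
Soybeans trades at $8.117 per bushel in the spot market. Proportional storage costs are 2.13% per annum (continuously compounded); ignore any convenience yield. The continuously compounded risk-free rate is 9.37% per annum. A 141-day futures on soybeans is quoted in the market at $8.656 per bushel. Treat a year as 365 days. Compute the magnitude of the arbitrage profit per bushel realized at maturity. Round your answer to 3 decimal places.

Fair futures: F* = S·e^(carry·T), with carry = (r + u) = 0.0937 + 0.0213 = 0.1150
F* = 8.117 · e^(0.1150 × 141/365) = 8.117 · e^0.044425 = 8.117 × 1.045427 = $8.4857
Market $8.656 > fair $8.4857: forward overpriced → cash-and-carry (buy spot, short the forward).
At maturity, profit = |F_mkt − F*| = |8.656 − 8.4857| = $0.170 per bushel

$0.170 per bushel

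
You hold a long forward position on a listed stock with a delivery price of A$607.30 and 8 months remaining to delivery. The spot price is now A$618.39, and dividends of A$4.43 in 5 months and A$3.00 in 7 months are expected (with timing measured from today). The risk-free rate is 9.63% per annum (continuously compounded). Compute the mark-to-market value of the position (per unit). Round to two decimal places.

PV(remaining dividends) I = 4.43·e^(−0.0963·5/12) + 3.00·e^(−0.0963·7/12) = 7.0919
Current forward F = (S − I)·e^(rT) = (618.39 − 7.0919)·e^(0.0963·8/12) = 611.2981 × 1.066306 = 651.8308
Value (long) = (F − K)·e^(−rT) = (651.8308 − 607.30) × 0.937817 = 41.7617
Value = A$41.76

A$41.76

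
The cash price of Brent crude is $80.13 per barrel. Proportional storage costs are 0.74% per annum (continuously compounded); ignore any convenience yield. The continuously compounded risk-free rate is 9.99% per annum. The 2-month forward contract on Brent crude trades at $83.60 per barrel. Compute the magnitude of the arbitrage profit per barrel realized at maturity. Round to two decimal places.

$2.02 per barrel

Fair forward: F* = S·e^(carry·T), with carry = (r + u) = 0.0999 + 0.0074 = 0.1073
F* = 80.13 · e^(0.1073 × 2/12) = 80.13 · e^0.017883 = 80.13 × 1.018044 = $81.5759
Market $83.60 > fair $81.5759: forward overpriced → cash-and-carry (buy spot, short the forward).
At maturity, profit = |F_mkt − F*| = |83.60 − 81.5759| = $2.02 per barrel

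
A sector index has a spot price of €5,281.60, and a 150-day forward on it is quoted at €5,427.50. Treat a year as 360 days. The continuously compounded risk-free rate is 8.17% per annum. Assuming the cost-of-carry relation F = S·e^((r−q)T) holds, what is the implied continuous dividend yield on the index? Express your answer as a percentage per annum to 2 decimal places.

1.63%

From F = S·e^((r−q)T): (r − q) = ln(F/S)/T
ln(5427.50/5281.60) = ln(1.027624) = 0.027249
(r − q) = 0.027249 / (150/360) = 0.065398
q = r − ln(F/S)/T = 0.0817 − 0.065398 = 0.016302
q = 1.63%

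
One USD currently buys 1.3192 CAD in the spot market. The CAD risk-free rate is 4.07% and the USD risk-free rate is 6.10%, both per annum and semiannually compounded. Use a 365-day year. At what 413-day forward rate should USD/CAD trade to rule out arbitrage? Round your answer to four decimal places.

By covered interest parity, F = S · (1+r_CAD/2)^(2T) / (1+r_USD/2)^(2T)
= 1.3192 × 1.046645 / 1.070355 = 1.3192 × 0.977848
F = 1.2900 CAD per USD

1.2900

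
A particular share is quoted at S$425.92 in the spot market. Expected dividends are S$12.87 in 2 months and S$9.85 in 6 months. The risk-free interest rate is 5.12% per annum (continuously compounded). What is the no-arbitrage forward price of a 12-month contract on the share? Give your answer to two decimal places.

S$424.76

PV(dividends) I = 12.87·e^(−0.0512·2/12) + 9.85·e^(−0.0512·6/12)
I = 12.7606 + 9.6010 = 22.3616
F = (S − I)·e^(rT) = (425.92 − 22.3616) · e^(0.0512·12/12)
= 403.5584 · e^0.051200 = 403.5584 × 1.052533 = S$424.76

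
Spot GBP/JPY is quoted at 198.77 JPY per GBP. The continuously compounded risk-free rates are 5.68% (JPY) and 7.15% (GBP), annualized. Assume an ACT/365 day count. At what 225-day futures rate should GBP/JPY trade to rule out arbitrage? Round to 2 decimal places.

196.98

F = S·e^((r_JPY − r_GBP)T) = 198.77 · e^((0.0568 − 0.0715) × 225/365)
= 198.77 · e^-0.009062 = 198.77 × 0.990979
F = 196.98 JPY per GBP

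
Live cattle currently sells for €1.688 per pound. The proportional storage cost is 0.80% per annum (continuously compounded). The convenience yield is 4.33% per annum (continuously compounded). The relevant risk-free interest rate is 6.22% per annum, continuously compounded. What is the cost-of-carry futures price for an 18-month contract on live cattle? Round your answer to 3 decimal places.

Net carry = r + u − y = 0.0622 + 0.0080 − 0.0433 = 0.0269
F = S·e^((r+u−y)T) = 1.688 · e^(0.0269 × 18/12) = 1.688 · e^0.040350
= 1.688 × 1.041175 = €1.758 per pound

€1.758 per pound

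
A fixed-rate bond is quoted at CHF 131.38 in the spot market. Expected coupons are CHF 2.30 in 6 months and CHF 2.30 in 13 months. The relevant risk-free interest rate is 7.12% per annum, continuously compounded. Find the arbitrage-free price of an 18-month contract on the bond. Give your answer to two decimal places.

PV(coupons) I = 2.30·e^(−0.0712·6/12) + 2.30·e^(−0.0712·13/12)
I = 2.2196 + 2.1293 = 4.3489
F = (S − I)·e^(rT) = (131.38 − 4.3489) · e^(0.0712·18/12)
= 127.0311 · e^0.106800 = 127.0311 × 1.112712 = CHF 141.35

CHF 141.35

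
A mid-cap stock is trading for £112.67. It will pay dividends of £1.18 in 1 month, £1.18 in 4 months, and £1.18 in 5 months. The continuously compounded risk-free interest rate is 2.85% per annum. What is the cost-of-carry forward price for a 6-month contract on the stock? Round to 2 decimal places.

£110.72

PV(dividends) I = 1.18·e^(−0.0285·1/12) + 1.18·e^(−0.0285·4/12) + 1.18·e^(−0.0285·5/12)
I = 1.1772 + 1.1688 + 1.1661 = 3.5121
F = (S − I)·e^(rT) = (112.67 − 3.5121) · e^(0.0285·6/12)
= 109.1579 · e^0.014250 = 109.1579 × 1.014352 = £110.72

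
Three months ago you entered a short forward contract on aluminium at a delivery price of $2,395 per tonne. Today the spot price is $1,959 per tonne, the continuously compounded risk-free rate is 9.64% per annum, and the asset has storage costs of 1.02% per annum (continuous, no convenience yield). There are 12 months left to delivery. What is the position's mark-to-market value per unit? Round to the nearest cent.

$195.82 per tonne

Current fair forward for the remaining 12 months: F = S·e^((r + u)·T), (r + u) = 0.0964 + 0.0102 = 0.1066
F = 1959 · e^(0.1066 × 12/12) = 1959 × 1.11248917 = 2179.3663
Value of long forward = (F − K)·e^(−rT) = (2179.3663 − 2395) · e^(−0.0964·12/12)
= -215.6337 × 0.90810070 = -195.82
Short position value = −(long value) = $195.82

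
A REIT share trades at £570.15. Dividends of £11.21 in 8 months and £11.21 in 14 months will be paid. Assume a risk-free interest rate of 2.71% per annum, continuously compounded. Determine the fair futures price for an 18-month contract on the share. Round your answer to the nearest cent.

£571.03

PV(dividends) I = 11.21·e^(−0.0271·8/12) + 11.21·e^(−0.0271·14/12)
I = 11.0093 + 10.8611 = 21.8704
F = (S − I)·e^(rT) = (570.15 − 21.8704) · e^(0.0271·18/12)
= 548.2796 · e^0.040650 = 548.2796 × 1.041488 = £571.03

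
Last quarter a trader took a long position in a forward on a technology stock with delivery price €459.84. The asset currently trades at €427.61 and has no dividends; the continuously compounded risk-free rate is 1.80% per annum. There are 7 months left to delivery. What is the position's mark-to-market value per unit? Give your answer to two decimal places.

-€27.43

Current fair forward for the remaining 7 months: F = S·e^(r·T), r = 0.0180
F = 427.61 · e^(0.0180 × 7/12) = 427.61 × 1.010555 = 432.1234
Value of long forward = (F − K)·e^(−rT) = (432.1234 − 459.84) · e^(−0.0180·7/12)
= -27.7166 × 0.989555 = -27.43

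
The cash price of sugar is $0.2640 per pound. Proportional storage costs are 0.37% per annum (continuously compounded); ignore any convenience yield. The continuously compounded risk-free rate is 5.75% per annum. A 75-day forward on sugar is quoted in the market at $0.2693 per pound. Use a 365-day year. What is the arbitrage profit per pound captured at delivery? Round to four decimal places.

Fair forward: F* = S·e^(carry·T), with carry = (r + u) = 0.0575 + 0.0037 = 0.0612
F* = 0.2640 · e^(0.0612 × 75/365) = 0.2640 · e^0.012575 = 0.2640 × 1.012654 = $0.2673
Market $0.2693 > fair $0.2673: forward overpriced → cash-and-carry (buy spot, short the forward).
At maturity, profit = |F_mkt − F*| = |0.2693 − 0.2673| = $0.0020 per pound

$0.0020 per pound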